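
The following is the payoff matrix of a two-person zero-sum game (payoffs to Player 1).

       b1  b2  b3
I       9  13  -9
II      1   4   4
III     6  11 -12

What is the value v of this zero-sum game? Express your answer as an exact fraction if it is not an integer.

Row minima: I → -9, II → 1, III → -12; maximin = 1.
Column maxima: b1 → 9, b2 → 13, b3 → 4; minimax = 4.
1 ≠ 4, so there is no saddle point; optimal play is mixed.
III is strictly dominated by I, so Player 1 never plays it.
b2 is strictly dominated by b1 (it gives Player 1 strictly more in every row), so Player 2 never plays it.
On the remaining 2×2 (I, II vs b1, b3):
Let Player 1 play I with probability p. Expected payoff against b1: 9p + 1(1−p) = 8p + 1; against b3: (-9)p + 4(1−p) = −13p + 4.
Setting these equal: 8p + 1 = −13p + 4 ⇒ 21p = 3 ⇒ p = 1/7, and the value is (8)·(1/7) + 1 = 15/7.
For Player 2: with q = P(b1), equating I's and II's payoffs gives 18q − 9 = −3q + 4 ⇒ q = 13/21.

15/7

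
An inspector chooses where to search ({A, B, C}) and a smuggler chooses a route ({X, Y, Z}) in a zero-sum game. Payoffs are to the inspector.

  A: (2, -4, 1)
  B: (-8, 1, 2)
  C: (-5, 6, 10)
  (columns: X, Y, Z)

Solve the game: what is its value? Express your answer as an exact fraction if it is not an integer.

Row minima: A → -4, B → -8, C → -5; maximin = -4.
Column maxima: X → 2, Y → 6, Z → 10; minimax = 2.
-4 ≠ 2, so there is no saddle point; optimal play is mixed.
B is strictly dominated by C, so the inspector never plays it.
Z is strictly dominated by Y (it gives the inspector strictly more in every row), so the smuggler never plays it.
On the remaining 2×2 (A, C vs X, Y):
Let the inspector play A with probability p. Expected payoff against X: 2p + (-5)(1−p) = 7p − 5; against Y: (-4)p + 6(1−p) = −10p + 6.
Setting these equal: 7p − 5 = −10p + 6 ⇒ 17p = 11 ⇒ p = 11/17, and the value is (7)·(11/17) − 5 = -8/17.
For the smuggler: with q = P(X), equating A's and C's payoffs gives 6q − 4 = −11q + 6 ⇒ q = 10/17.

-8/17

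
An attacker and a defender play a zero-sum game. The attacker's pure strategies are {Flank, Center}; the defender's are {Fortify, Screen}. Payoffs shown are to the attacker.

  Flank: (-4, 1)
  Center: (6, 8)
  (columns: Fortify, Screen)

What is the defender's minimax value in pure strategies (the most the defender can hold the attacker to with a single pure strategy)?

6

Column maxima: Fortify → 6, Screen → 8.
The smallest of these is 6.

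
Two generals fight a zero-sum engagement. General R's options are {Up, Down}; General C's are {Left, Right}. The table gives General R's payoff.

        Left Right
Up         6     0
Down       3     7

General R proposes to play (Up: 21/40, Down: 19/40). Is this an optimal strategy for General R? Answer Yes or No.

Against Left this mix gives (21/40)·6 + (19/40)·3 = 183/40.
Against Right this mix gives (21/40)·0 + (19/40)·7 = 133/40.
General C will play Right, holding General R to 133/40. Shifting weight toward the row that does better against Right would raise this floor (the equalizing mix achieves 21/5 against both Right and Left), so the proposed strategy is not optimal.

No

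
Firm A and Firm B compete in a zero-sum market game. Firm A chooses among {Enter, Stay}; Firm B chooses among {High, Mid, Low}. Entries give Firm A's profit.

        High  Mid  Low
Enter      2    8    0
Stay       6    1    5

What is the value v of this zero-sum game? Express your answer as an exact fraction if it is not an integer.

Row minima: Enter → 0, Stay → 1; maximin = 1.
Column maxima: High → 6, Mid → 8, Low → 5; minimax = 5.
1 ≠ 5, so there is no saddle point; optimal play is mixed.
High is strictly dominated by Low (it gives Firm A strictly more in every row), so Firm B never plays it.
On the remaining 2×2 (Enter, Stay vs Mid, Low):
Let Firm A play Enter with probability p. Expected payoff against Mid: 8p + 1(1−p) = 7p + 1; against Low: 0p + 5(1−p) = −5p + 5.
Setting these equal: 7p + 1 = −5p + 5 ⇒ 12p = 4 ⇒ p = 1/3, and the value is (7)·(1/3) + 1 = 10/3.
For Firm B: with q = P(Mid), equating Enter's and Stay's payoffs gives 8q = −4q + 5 ⇒ q = 5/12.

10/3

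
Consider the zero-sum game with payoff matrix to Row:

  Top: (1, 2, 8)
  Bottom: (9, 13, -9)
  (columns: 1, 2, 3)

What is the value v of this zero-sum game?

Row minima: Top → 1, Bottom → -9; maximin = 1.
Column maxima: 1 → 9, 2 → 13, 3 → 8; minimax = 8.
1 ≠ 8, so there is no saddle point; optimal play is mixed.
2 is strictly dominated by 1 (it gives Row strictly more in every row), so Column never plays it.
On the remaining 2×2 (Top, Bottom vs 1, 3):
Let Row play Top with probability p. Expected payoff against 1: 1p + 9(1−p) = −8p + 9; against 3: 8p + (-9)(1−p) = 17p − 9.
Setting these equal: −8p + 9 = 17p − 9 ⇒ −25p = -18 ⇒ p = 18/25, and the value is (-8)·(18/25) + 9 = 81/25.
For Column: with q = P(1), equating Top's and Bottom's payoffs gives −7q + 8 = 18q − 9 ⇒ q = 17/25.

81/25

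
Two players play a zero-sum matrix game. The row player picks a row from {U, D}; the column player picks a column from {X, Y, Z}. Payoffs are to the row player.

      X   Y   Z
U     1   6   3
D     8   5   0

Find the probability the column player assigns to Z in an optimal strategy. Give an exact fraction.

7/10

Row minima: U → 1, D → 0; maximin = 1.
Column maxima: X → 8, Y → 6, Z → 3; minimax = 3.
1 ≠ 3, so there is no saddle point; optimal play is mixed.
Y is strictly dominated by Z (it gives the row player strictly more in every row), so the column player never plays it.
On the remaining 2×2 (U, D vs X, Z):
Let the row player play U with probability p. Expected payoff against X: 1p + 8(1−p) = −7p + 8; against Z: 3p + 0(1−p) = 3p.
Setting these equal: −7p + 8 = 3p ⇒ −10p = -8 ⇒ p = 4/5, and the value is (-7)·(4/5) + 8 = 12/5.
For the column player: with q = P(X), equating U's and D's payoffs gives −2q + 3 = 8q ⇒ q = 3/10.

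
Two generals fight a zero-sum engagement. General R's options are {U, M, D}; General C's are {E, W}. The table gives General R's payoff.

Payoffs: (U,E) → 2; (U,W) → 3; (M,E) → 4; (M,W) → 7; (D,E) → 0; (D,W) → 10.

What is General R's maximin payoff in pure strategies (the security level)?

4

Row minima: U → 2, M → 4, D → 0.
The best of these is 4.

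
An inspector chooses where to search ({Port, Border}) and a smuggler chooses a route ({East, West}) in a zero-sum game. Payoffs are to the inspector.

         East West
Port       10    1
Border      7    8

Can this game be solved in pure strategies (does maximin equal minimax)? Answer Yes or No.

No

Row minima: Port → 1, Border → 7; maximin = 7.
Column maxima: East → 10, West → 8; minimax = 8.
7 ≠ 8, so no pure-strategy equilibrium exists.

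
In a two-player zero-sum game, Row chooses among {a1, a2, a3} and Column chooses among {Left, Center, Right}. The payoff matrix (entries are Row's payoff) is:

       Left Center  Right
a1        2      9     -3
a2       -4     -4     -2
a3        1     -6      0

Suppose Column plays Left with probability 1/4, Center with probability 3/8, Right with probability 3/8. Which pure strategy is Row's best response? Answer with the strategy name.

Expected payoff of a1: (1/4)·2 + (3/8)·9 + (3/8)·(-3) = 11/4.
Expected payoff of a2: (1/4)·(-4) + (3/8)·(-4) + (3/8)·(-2) = -13/4.
Expected payoff of a3: (1/4)·1 + (3/8)·(-6) + (3/8)·0 = -2.
The largest is 11/4, so Row's best response is a1.

a1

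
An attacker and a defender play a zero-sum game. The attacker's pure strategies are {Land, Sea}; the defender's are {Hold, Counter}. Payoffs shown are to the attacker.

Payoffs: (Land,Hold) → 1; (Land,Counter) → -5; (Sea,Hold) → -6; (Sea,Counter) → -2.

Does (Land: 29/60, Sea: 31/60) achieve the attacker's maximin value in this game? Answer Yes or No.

Against Hold this mix gives (29/60)·1 + (31/60)·(-6) = -157/60.
Against Counter this mix gives (29/60)·(-5) + (31/60)·(-2) = -69/20.
The defender will play Counter, holding the attacker to -69/20. Shifting weight toward the row that does better against Counter would raise this floor (the equalizing mix achieves -16/5 against both Counter and Hold), so the proposed strategy is not optimal.

No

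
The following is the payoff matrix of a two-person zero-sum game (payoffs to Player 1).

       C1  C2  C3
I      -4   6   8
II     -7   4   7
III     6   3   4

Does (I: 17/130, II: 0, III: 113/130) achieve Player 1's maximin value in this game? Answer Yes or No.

No

Against C1 this mix gives (17/130)·(-4) + (113/130)·6 = 61/13.
Against C2 this mix gives (17/130)·6 + (113/130)·3 = 441/130.
Against C3 this mix gives (17/130)·8 + (113/130)·4 = 294/65.
Player 2 will play C2, holding Player 1 to 441/130. Shifting weight toward the row that does better against C2 would raise this floor (the equalizing mix achieves 48/13 against both C2 and C1), so the proposed strategy is not optimal.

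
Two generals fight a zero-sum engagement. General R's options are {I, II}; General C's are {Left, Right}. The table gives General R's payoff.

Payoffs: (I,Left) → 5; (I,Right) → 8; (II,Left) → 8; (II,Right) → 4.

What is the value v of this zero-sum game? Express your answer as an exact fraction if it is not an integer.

44/7

Row minima: I → 5, II → 4; maximin = 5.
Column maxima: Left → 8, Right → 8; minimax = 8.
5 ≠ 8, so there is no saddle point; optimal play is mixed.
Let General R play I with probability p. Expected payoff against Left: 5p + 8(1−p) = −3p + 8; against Right: 8p + 4(1−p) = 4p + 4.
Setting these equal: −3p + 8 = 4p + 4 ⇒ −7p = -4 ⇒ p = 4/7, and the value is (-3)·(4/7) + 8 = 44/7.
For General C: with q = P(Left), equating I's and II's payoffs gives −3q + 8 = 4q + 4 ⇒ q = 4/7.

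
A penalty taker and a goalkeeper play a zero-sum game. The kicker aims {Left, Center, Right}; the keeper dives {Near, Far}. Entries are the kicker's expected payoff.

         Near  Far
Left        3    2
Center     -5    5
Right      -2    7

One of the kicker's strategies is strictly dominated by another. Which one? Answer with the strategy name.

Center

Right gives a strictly higher payoff than Center against every column: -2 > -5, 7 > 5.
So Center is strictly dominated and the kicker never plays it.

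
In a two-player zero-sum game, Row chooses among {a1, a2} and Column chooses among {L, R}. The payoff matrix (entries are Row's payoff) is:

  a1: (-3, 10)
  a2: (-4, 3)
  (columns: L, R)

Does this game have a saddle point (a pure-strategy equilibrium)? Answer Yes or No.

Row minima: a1 → -3, a2 → -4; maximin = -3.
Column maxima: L → -3, R → 10; minimax = -3.
maximin = minimax = -3, so a saddle point exists.

Yes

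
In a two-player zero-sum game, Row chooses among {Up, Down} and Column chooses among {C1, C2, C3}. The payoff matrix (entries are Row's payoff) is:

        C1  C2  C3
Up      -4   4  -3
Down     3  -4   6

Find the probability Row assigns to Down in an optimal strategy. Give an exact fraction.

Row minima: Up → -4, Down → -4; maximin = -4.
Column maxima: C1 → 3, C2 → 4, C3 → 6; minimax = 3.
-4 ≠ 3, so there is no saddle point; optimal play is mixed.
C3 is strictly dominated by C1 (it gives Row strictly more in every row), so Column never plays it.
On the remaining 2×2 (Up, Down vs C1, C2):
Let Row play Up with probability p. Expected payoff against C1: (-4)p + 3(1−p) = −7p + 3; against C2: 4p + (-4)(1−p) = 8p − 4.
Setting these equal: −7p + 3 = 8p − 4 ⇒ −15p = -7 ⇒ p = 7/15, and the value is (-7)·(7/15) + 3 = -4/15.
For Column: with q = P(C1), equating Up's and Down's payoffs gives −8q + 4 = 7q − 4 ⇒ q = 8/15.

8/15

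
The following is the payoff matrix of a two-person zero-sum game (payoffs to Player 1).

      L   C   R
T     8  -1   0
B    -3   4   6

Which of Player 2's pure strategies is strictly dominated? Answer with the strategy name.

R

C holds Player 1's payoff strictly below R in every row: -1 < 0, 4 < 6.
So R is strictly dominated for Player 2.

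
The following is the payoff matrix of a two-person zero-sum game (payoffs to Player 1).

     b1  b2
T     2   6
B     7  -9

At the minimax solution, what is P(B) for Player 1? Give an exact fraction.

1/5

Row minima: T → 2, B → -9; maximin = 2.
Column maxima: b1 → 7, b2 → 6; minimax = 6.
2 ≠ 6, so there is no saddle point; optimal play is mixed.
Let Player 1 play T with probability p. Expected payoff against b1: 2p + 7(1−p) = −5p + 7; against b2: 6p + (-9)(1−p) = 15p − 9.
Setting these equal: −5p + 7 = 15p − 9 ⇒ −20p = -16 ⇒ p = 4/5, and the value is (-5)·(4/5) + 7 = 3.
For Player 2: with q = P(b1), equating T's and B's payoffs gives −4q + 6 = 16q − 9 ⇒ q = 3/4.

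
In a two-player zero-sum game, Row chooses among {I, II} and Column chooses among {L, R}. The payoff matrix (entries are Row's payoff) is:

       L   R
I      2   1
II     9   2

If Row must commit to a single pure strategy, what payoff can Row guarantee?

2

Row minima: I → 1, II → 2.
The best of these is 2.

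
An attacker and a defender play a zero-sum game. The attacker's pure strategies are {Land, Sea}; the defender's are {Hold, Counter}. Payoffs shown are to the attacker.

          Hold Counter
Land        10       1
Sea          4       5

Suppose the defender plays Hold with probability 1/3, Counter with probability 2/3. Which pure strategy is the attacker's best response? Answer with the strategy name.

Sea

Expected payoff of Land: (1/3)·10 + (2/3)·1 = 4.
Expected payoff of Sea: (1/3)·4 + (2/3)·5 = 14/3.
The largest is 14/3, so the attacker's best response is Sea.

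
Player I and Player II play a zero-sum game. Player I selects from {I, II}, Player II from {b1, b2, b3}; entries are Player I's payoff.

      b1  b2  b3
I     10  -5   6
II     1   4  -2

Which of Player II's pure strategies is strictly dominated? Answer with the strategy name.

b3 holds Player I's payoff strictly below b1 in every row: 6 < 10, -2 < 1.
So b1 is strictly dominated for Player II.

b1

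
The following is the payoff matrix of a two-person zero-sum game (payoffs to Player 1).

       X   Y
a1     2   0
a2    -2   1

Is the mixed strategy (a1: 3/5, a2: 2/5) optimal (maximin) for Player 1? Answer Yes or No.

Yes

Against X this mix gives (3/5)·2 + (2/5)·(-2) = 2/5.
Against Y this mix gives (3/5)·0 + (2/5)·1 = 2/5.
All of Player 2's active replies (X, Y) yield 2/5, and no column does worse for Player 1. The mix makes Player 2 indifferent and guarantees 2/5, so it is optimal.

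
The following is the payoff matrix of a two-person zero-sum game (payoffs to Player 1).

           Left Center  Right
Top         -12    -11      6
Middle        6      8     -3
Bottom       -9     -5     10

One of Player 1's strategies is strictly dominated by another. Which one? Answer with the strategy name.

Bottom gives a strictly higher payoff than Top against every column: -9 > -12, -5 > -11, 10 > 6.
So Top is strictly dominated and Player 1 never plays it.

Top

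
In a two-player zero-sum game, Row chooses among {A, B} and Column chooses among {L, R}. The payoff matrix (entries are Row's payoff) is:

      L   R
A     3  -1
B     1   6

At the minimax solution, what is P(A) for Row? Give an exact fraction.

Row minima: A → -1, B → 1; maximin = 1.
Column maxima: L → 3, R → 6; minimax = 3.
1 ≠ 3, so there is no saddle point; optimal play is mixed.
Let Row play A with probability p. Expected payoff against L: 3p + 1(1−p) = 2p + 1; against R: (-1)p + 6(1−p) = −7p + 6.
Setting these equal: 2p + 1 = −7p + 6 ⇒ 9p = 5 ⇒ p = 5/9, and the value is (2)·(5/9) + 1 = 19/9.
For Column: with q = P(L), equating A's and B's payoffs gives 4q − 1 = −5q + 6 ⇒ q = 7/9.

5/9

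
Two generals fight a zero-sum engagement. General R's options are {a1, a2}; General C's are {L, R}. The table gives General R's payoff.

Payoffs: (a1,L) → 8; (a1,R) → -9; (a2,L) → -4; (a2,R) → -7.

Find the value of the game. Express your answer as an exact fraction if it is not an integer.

Row minima: a1 → -9, a2 → -7; maximin = -7.
Column maxima: L → 8, R → -7; minimax = -7.
Since maximin = minimax = -7, there is a saddle point and the value is -7.

-7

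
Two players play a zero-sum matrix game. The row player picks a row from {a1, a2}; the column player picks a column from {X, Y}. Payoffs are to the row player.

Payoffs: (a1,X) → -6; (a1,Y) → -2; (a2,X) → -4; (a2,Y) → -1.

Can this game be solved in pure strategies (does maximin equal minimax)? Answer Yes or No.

Yes

Row minima: a1 → -6, a2 → -4; maximin = -4.
Column maxima: X → -4, Y → -1; minimax = -4.
maximin = minimax = -4, so a saddle point exists.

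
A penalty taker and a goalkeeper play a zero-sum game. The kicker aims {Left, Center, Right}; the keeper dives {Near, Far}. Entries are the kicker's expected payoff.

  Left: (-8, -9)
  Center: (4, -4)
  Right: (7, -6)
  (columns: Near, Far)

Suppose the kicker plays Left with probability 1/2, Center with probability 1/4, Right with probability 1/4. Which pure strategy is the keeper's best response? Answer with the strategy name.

Far

If the keeper plays Near, the kicker's expected payoff is (1/2)·(-8) + (1/4)·4 + (1/4)·7 = -5/4.
If the keeper plays Far, the kicker's expected payoff is (1/2)·(-9) + (1/4)·(-4) + (1/4)·(-6) = -7.
The keeper minimizes the kicker's payoff; the smallest is -7, so the best response is Far.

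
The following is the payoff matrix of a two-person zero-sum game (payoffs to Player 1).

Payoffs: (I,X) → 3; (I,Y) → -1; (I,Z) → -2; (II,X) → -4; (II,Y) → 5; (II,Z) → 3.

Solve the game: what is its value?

Row minima: I → -2, II → -4; maximin = -2.
Column maxima: X → 3, Y → 5, Z → 3; minimax = 3.
-2 ≠ 3, so there is no saddle point; optimal play is mixed.
Y is strictly dominated by Z (it gives Player 1 strictly more in every row), so Player 2 never plays it.
On the remaining 2×2 (I, II vs X, Z):
Let Player 1 play I with probability p. Expected payoff against X: 3p + (-4)(1−p) = 7p − 4; against Z: (-2)p + 3(1−p) = −5p + 3.
Setting these equal: 7p − 4 = −5p + 3 ⇒ 12p = 7 ⇒ p = 7/12, and the value is (7)·(7/12) − 4 = 1/12.
For Player 2: with q = P(X), equating I's and II's payoffs gives 5q − 2 = −7q + 3 ⇒ q = 5/12.

1/12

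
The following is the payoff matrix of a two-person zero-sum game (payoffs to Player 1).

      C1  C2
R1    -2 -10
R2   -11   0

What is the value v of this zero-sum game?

Row minima: R1 → -10, R2 → -11; maximin = -10.
Column maxima: C1 → -2, C2 → 0; minimax = -2.
-10 ≠ -2, so there is no saddle point; optimal play is mixed.
Let Player 1 play R1 with probability p. Expected payoff against C1: (-2)p + (-11)(1−p) = 9p − 11; against C2: (-10)p + 0(1−p) = −10p.
Setting these equal: 9p − 11 = −10p ⇒ 19p = 11 ⇒ p = 11/19, and the value is (9)·(11/19) − 11 = -110/19.
For Player 2: with q = P(C1), equating R1's and R2's payoffs gives 8q − 10 = −11q ⇒ q = 10/19.

-110/19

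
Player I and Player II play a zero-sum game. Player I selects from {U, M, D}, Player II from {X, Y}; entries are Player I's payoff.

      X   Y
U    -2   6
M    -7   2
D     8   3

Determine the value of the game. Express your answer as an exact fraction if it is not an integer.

54/13

Row minima: U → -2, M → -7, D → 3; maximin = 3.
Column maxima: X → 8, Y → 6; minimax = 6.
3 ≠ 6, so there is no saddle point; optimal play is mixed.
M is strictly dominated by U, so Player I never plays it.
On the remaining 2×2 (U, D vs X, Y):
Let Player I play U with probability p. Expected payoff against X: (-2)p + 8(1−p) = −10p + 8; against Y: 6p + 3(1−p) = 3p + 3.
Setting these equal: −10p + 8 = 3p + 3 ⇒ −13p = -5 ⇒ p = 5/13, and the value is (-10)·(5/13) + 8 = 54/13.
For Player II: with q = P(X), equating U's and D's payoffs gives −8q + 6 = 5q + 3 ⇒ q = 3/13.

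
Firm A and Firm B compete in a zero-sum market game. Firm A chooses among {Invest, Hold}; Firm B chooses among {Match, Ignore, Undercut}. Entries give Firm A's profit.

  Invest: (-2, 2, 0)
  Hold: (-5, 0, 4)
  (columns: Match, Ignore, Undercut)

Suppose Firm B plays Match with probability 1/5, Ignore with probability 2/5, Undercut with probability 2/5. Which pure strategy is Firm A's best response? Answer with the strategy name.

Hold

Expected payoff of Invest: (1/5)·(-2) + (2/5)·2 + (2/5)·0 = 2/5.
Expected payoff of Hold: (1/5)·(-5) + (2/5)·0 + (2/5)·4 = 3/5.
The largest is 3/5, so Firm A's best response is Hold.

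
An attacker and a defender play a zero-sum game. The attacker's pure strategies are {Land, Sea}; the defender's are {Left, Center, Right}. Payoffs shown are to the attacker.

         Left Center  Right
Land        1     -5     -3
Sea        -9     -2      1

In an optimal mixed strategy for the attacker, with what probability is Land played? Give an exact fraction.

7/13

Row minima: Land → -5, Sea → -9; maximin = -5.
Column maxima: Left → 1, Center → -2, Right → 1; minimax = -2.
-5 ≠ -2, so there is no saddle point; optimal play is mixed.
Right is strictly dominated by Center (it gives the attacker strictly more in every row), so the defender never plays it.
On the remaining 2×2 (Land, Sea vs Left, Center):
Let the attacker play Land with probability p. Expected payoff against Left: 1p + (-9)(1−p) = 10p − 9; against Center: (-5)p + (-2)(1−p) = −3p − 2.
Setting these equal: 10p − 9 = −3p − 2 ⇒ 13p = 7 ⇒ p = 7/13, and the value is (10)·(7/13) − 9 = -47/13.
For the defender: with q = P(Left), equating Land's and Sea's payoffs gives 6q − 5 = −7q − 2 ⇒ q = 3/13.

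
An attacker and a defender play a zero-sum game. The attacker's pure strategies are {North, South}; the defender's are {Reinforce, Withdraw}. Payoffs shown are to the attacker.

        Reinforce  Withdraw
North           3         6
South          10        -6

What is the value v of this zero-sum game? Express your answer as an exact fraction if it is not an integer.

Row minima: North → 3, South → -6; maximin = 3.
Column maxima: Reinforce → 10, Withdraw → 6; minimax = 6.
3 ≠ 6, so there is no saddle point; optimal play is mixed.
Let the attacker play North with probability p. Expected payoff against Reinforce: 3p + 10(1−p) = −7p + 10; against Withdraw: 6p + (-6)(1−p) = 12p − 6.
Setting these equal: −7p + 10 = 12p − 6 ⇒ −19p = -16 ⇒ p = 16/19, and the value is (-7)·(16/19) + 10 = 78/19.
For the defender: with q = P(Reinforce), equating North's and South's payoffs gives −3q + 6 = 16q − 6 ⇒ q = 12/19.

78/19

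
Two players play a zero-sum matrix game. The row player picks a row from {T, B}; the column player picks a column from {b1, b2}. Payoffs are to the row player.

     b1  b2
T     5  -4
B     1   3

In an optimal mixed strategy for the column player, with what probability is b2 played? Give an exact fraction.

Row minima: T → -4, B → 1; maximin = 1.
Column maxima: b1 → 5, b2 → 3; minimax = 3.
1 ≠ 3, so there is no saddle point; optimal play is mixed.
Let the row player play T with probability p. Expected payoff against b1: 5p + 1(1−p) = 4p + 1; against b2: (-4)p + 3(1−p) = −7p + 3.
Setting these equal: 4p + 1 = −7p + 3 ⇒ 11p = 2 ⇒ p = 2/11, and the value is (4)·(2/11) + 1 = 19/11.
For the column player: with q = P(b1), equating T's and B's payoffs gives 9q − 4 = −2q + 3 ⇒ q = 7/11.

4/11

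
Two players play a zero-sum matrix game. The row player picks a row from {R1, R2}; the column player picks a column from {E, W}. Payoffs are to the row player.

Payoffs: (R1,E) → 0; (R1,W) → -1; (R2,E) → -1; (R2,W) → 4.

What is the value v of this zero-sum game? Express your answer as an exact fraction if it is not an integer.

-1/6

Row minima: R1 → -1, R2 → -1; maximin = -1.
Column maxima: E → 0, W → 4; minimax = 0.
-1 ≠ 0, so there is no saddle point; optimal play is mixed.
Let the row player play R1 with probability p. Expected payoff against E: 0p + (-1)(1−p) = p − 1; against W: (-1)p + 4(1−p) = −5p + 4.
Setting these equal: p − 1 = −5p + 4 ⇒ 6p = 5 ⇒ p = 5/6, and the value is (1)·(5/6) − 1 = -1/6.
For the column player: with q = P(E), equating R1's and R2's payoffs gives q − 1 = −5q + 4 ⇒ q = 5/6.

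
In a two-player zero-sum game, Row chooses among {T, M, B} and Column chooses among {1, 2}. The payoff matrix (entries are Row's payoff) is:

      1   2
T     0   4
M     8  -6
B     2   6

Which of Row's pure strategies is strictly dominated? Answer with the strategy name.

T

B gives a strictly higher payoff than T against every column: 2 > 0, 6 > 4.
So T is strictly dominated and Row never plays it.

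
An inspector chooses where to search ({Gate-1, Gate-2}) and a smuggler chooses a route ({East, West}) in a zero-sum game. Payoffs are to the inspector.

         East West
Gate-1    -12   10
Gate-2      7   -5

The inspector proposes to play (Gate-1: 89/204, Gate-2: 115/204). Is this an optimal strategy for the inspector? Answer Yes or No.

No

Against East this mix gives (89/204)·(-12) + (115/204)·7 = -263/204.
Against West this mix gives (89/204)·10 + (115/204)·(-5) = 105/68.
The smuggler will play East, holding the inspector to -263/204. Shifting weight toward the row that does better against East would raise this floor (the equalizing mix achieves 5/17 against both East and West), so the proposed strategy is not optimal.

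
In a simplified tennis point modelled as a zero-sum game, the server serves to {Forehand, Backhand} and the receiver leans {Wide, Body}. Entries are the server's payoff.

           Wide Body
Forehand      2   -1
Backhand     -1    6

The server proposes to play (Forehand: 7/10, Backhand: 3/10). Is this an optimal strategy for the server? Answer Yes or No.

Against Wide this mix gives (7/10)·2 + (3/10)·(-1) = 11/10.
Against Body this mix gives (7/10)·(-1) + (3/10)·6 = 11/10.
All of the receiver's active replies (Wide, Body) yield 11/10, and no column does worse for the server. The mix makes the receiver indifferent and guarantees 11/10, so it is optimal.

Yes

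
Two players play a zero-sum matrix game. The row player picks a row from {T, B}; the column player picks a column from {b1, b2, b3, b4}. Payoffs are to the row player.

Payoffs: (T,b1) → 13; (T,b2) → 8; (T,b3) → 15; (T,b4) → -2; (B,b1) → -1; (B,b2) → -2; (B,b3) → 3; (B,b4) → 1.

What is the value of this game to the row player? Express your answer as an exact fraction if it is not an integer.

Row minima: T → -2, B → -2; maximin = -2.
Column maxima: b1 → 13, b2 → 8, b3 → 15, b4 → 1; minimax = 1.
-2 ≠ 1, so there is no saddle point; optimal play is mixed.
b1 is strictly dominated by b2 (it gives the row player strictly more in every row), so the column player never plays it.
b3 is strictly dominated by b2 (it gives the row player strictly more in every row), so the column player never plays it.
On the remaining 2×2 (T, B vs b2, b4):
Let the row player play T with probability p. Expected payoff against b2: 8p + (-2)(1−p) = 10p − 2; against b4: (-2)p + 1(1−p) = −3p + 1.
Setting these equal: 10p − 2 = −3p + 1 ⇒ 13p = 3 ⇒ p = 3/13, and the value is (10)·(3/13) − 2 = 4/13.
For the column player: with q = P(b2), equating T's and B's payoffs gives 10q − 2 = −3q + 1 ⇒ q = 3/13.

4/13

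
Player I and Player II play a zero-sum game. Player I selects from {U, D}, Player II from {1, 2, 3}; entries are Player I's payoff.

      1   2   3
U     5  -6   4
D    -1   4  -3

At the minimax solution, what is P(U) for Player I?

Row minima: U → -6, D → -3; maximin = -3.
Column maxima: 1 → 5, 2 → 4, 3 → 4; minimax = 4.
-3 ≠ 4, so there is no saddle point; optimal play is mixed.
1 is strictly dominated by 3 (it gives Player I strictly more in every row), so Player II never plays it.
On the remaining 2×2 (U, D vs 2, 3):
Let Player I play U with probability p. Expected payoff against 2: (-6)p + 4(1−p) = −10p + 4; against 3: 4p + (-3)(1−p) = 7p − 3.
Setting these equal: −10p + 4 = 7p − 3 ⇒ −17p = -7 ⇒ p = 7/17, and the value is (-10)·(7/17) + 4 = -2/17.
For Player II: with q = P(2), equating U's and D's payoffs gives −10q + 4 = 7q − 3 ⇒ q = 7/17.

7/17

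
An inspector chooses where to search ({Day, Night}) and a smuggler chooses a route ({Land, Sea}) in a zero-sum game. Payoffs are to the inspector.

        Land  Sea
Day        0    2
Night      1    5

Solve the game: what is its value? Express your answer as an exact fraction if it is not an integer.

Row minima: Day → 0, Night → 1; maximin = 1.
Column maxima: Land → 1, Sea → 5; minimax = 1.
Since maximin = minimax = 1, there is a saddle point and the value is 1.

1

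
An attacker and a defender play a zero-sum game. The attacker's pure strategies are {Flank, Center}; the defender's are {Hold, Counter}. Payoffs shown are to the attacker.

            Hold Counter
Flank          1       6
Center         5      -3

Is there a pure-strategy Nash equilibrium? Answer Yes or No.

Row minima: Flank → 1, Center → -3; maximin = 1.
Column maxima: Hold → 5, Counter → 6; minimax = 5.
1 ≠ 5, so no pure-strategy equilibrium exists.

No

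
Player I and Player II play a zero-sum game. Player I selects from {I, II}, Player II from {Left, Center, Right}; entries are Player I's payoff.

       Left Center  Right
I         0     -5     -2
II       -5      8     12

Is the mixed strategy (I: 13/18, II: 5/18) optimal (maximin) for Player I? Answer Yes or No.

Yes

Against Left this mix gives (13/18)·0 + (5/18)·(-5) = -25/18.
Against Center this mix gives (13/18)·(-5) + (5/18)·8 = -25/18.
Against Right this mix gives (13/18)·(-2) + (5/18)·12 = 17/9.
All of Player II's active replies (Left, Center) yield -25/18, and no column does worse for Player I. The mix makes Player II indifferent and guarantees -25/18, so it is optimal.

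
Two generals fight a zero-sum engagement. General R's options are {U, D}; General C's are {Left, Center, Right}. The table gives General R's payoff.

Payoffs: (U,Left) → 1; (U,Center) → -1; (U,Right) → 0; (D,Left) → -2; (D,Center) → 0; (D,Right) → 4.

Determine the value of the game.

Row minima: U → -1, D → -2; maximin = -1.
Column maxima: Left → 1, Center → 0, Right → 4; minimax = 0.
-1 ≠ 0, so there is no saddle point; optimal play is mixed.
Right is strictly dominated by Center (it gives General R strictly more in every row), so General C never plays it.
On the remaining 2×2 (U, D vs Left, Center):
Let General R play U with probability p. Expected payoff against Left: 1p + (-2)(1−p) = 3p − 2; against Center: (-1)p + 0(1−p) = −p.
Setting these equal: 3p − 2 = −p ⇒ 4p = 2 ⇒ p = 1/2, and the value is (3)·(1/2) − 2 = -1/2.
For General C: with q = P(Left), equating U's and D's payoffs gives 2q − 1 = −2q ⇒ q = 1/4.

-1/2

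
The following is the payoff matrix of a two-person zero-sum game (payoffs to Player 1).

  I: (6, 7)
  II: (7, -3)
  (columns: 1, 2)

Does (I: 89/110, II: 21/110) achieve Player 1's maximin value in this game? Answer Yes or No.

Against 1 this mix gives (89/110)·6 + (21/110)·7 = 681/110.
Against 2 this mix gives (89/110)·7 + (21/110)·(-3) = 56/11.
Player 2 will play 2, holding Player 1 to 56/11. Shifting weight toward the row that does better against 2 would raise this floor (the equalizing mix achieves 67/11 against both 2 and 1), so the proposed strategy is not optimal.

No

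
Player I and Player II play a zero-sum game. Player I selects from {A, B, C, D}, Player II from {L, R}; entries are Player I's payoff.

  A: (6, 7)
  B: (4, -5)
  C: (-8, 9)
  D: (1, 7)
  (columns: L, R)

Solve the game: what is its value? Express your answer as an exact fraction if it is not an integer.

6

Row minima: A → 6, B → -5, C → -8, D → 1; maximin = 6.
Column maxima: L → 6, R → 9; minimax = 6.
Since maximin = minimax = 6, there is a saddle point and the value is 6.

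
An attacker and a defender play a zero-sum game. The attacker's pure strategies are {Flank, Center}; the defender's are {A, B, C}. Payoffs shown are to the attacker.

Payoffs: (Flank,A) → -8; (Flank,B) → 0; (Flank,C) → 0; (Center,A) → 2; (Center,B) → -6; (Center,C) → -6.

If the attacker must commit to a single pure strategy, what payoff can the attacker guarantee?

Row minima: Flank → -8, Center → -6.
The best of these is -6.

-6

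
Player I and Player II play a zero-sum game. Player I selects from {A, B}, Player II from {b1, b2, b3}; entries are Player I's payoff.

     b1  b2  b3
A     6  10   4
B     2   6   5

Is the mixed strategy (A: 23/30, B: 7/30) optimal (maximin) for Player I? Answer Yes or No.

Against b1 this mix gives (23/30)·6 + (7/30)·2 = 76/15.
Against b2 this mix gives (23/30)·10 + (7/30)·6 = 136/15.
Against b3 this mix gives (23/30)·4 + (7/30)·5 = 127/30.
Player II will play b3, holding Player I to 127/30. Shifting weight toward the row that does better against b3 would raise this floor (the equalizing mix achieves 22/5 against both b3 and b1), so the proposed strategy is not optimal.

No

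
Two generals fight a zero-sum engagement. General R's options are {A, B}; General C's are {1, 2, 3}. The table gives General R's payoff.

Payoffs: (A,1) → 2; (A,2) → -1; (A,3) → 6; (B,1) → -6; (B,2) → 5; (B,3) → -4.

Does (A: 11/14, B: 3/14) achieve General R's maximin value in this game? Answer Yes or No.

Against 1 this mix gives (11/14)·2 + (3/14)·(-6) = 2/7.
Against 2 this mix gives (11/14)·(-1) + (3/14)·5 = 2/7.
Against 3 this mix gives (11/14)·6 + (3/14)·(-4) = 27/7.
All of General C's active replies (1, 2) yield 2/7, and no column does worse for General R. The mix makes General C indifferent and guarantees 2/7, so it is optimal.

Yes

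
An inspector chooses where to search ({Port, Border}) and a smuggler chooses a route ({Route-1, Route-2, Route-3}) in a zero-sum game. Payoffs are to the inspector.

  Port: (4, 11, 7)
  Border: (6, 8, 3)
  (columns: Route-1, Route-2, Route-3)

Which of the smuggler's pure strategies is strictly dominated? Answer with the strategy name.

Route-1 holds the inspector's payoff strictly below Route-2 in every row: 4 < 11, 6 < 8.
So Route-2 is strictly dominated for the smuggler.

Route-2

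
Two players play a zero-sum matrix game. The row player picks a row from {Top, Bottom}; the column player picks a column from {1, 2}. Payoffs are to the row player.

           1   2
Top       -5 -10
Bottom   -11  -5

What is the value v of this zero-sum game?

Row minima: Top → -10, Bottom → -11; maximin = -10.
Column maxima: 1 → -5, 2 → -5; minimax = -5.
-10 ≠ -5, so there is no saddle point; optimal play is mixed.
Let the row player play Top with probability p. Expected payoff against 1: (-5)p + (-11)(1−p) = 6p − 11; against 2: (-10)p + (-5)(1−p) = −5p − 5.
Setting these equal: 6p − 11 = −5p − 5 ⇒ 11p = 6 ⇒ p = 6/11, and the value is (6)·(6/11) − 11 = -85/11.
For the column player: with q = P(1), equating Top's and Bottom's payoffs gives 5q − 10 = −6q − 5 ⇒ q = 5/11.

-85/11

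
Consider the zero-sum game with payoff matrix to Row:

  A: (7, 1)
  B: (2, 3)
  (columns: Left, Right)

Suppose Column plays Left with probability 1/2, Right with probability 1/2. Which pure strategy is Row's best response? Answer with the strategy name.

A

Expected payoff of A: (1/2)·7 + (1/2)·1 = 4.
Expected payoff of B: (1/2)·2 + (1/2)·3 = 5/2.
The largest is 4, so Row's best response is A.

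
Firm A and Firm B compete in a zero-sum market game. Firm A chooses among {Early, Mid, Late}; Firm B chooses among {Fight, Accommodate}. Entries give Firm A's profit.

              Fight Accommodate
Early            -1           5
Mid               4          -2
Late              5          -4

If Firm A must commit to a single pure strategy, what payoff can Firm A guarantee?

Row minima: Early → -1, Mid → -2, Late → -4.
The best of these is -1.

-1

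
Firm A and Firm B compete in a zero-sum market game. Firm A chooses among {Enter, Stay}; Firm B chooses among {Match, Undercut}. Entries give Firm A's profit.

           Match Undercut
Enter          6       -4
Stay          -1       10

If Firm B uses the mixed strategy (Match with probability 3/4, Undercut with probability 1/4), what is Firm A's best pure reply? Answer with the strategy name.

Expected payoff of Enter: (3/4)·6 + (1/4)·(-4) = 7/2.
Expected payoff of Stay: (3/4)·(-1) + (1/4)·10 = 7/4.
The largest is 7/2, so Firm A's best response is Enter.

Enter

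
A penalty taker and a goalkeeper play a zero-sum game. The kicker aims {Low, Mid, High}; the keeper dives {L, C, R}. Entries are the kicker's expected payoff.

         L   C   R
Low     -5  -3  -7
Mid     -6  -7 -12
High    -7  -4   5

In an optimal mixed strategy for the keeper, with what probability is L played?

6/7

Row minima: Low → -7, Mid → -12, High → -7; maximin = -7.
Column maxima: L → -5, C → -3, R → 5; minimax = -5.
-7 ≠ -5, so there is no saddle point; optimal play is mixed.
Mid is strictly dominated by Low, so the kicker never plays it.
With Mid eliminated, C is strictly dominated by L (it gives the kicker strictly more in every remaining row), so the keeper never plays it.
On the remaining 2×2 (Low, High vs L, R):
Let the kicker play Low with probability p. Expected payoff against L: (-5)p + (-7)(1−p) = 2p − 7; against R: (-7)p + 5(1−p) = −12p + 5.
Setting these equal: 2p − 7 = −12p + 5 ⇒ 14p = 12 ⇒ p = 6/7, and the value is (2)·(6/7) − 7 = -37/7.
For the keeper: with q = P(L), equating Low's and High's payoffs gives 2q − 7 = −12q + 5 ⇒ q = 6/7.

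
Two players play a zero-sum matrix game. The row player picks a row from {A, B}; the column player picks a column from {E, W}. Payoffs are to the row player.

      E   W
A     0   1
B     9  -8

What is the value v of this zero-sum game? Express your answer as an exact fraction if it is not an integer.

Row minima: A → 0, B → -8; maximin = 0.
Column maxima: E → 9, W → 1; minimax = 1.
0 ≠ 1, so there is no saddle point; optimal play is mixed.
Let the row player play A with probability p. Expected payoff against E: 0p + 9(1−p) = −9p + 9; against W: 1p + (-8)(1−p) = 9p − 8.
Setting these equal: −9p + 9 = 9p − 8 ⇒ −18p = -17 ⇒ p = 17/18, and the value is (-9)·(17/18) + 9 = 1/2.
For the column player: with q = P(E), equating A's and B's payoffs gives −q + 1 = 17q − 8 ⇒ q = 1/2.

1/2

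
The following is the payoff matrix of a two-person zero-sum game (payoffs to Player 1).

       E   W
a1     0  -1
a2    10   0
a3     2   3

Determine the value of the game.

30/11

Row minima: a1 → -1, a2 → 0, a3 → 2; maximin = 2.
Column maxima: E → 10, W → 3; minimax = 3.
2 ≠ 3, so there is no saddle point; optimal play is mixed.
a1 is strictly dominated by a2, so Player 1 never plays it.
On the remaining 2×2 (a2, a3 vs E, W):
Let Player 1 play a2 with probability p. Expected payoff against E: 10p + 2(1−p) = 8p + 2; against W: 0p + 3(1−p) = −3p + 3.
Setting these equal: 8p + 2 = −3p + 3 ⇒ 11p = 1 ⇒ p = 1/11, and the value is (8)·(1/11) + 2 = 30/11.
For Player 2: with q = P(E), equating a2's and a3's payoffs gives 10q = −q + 3 ⇒ q = 3/11.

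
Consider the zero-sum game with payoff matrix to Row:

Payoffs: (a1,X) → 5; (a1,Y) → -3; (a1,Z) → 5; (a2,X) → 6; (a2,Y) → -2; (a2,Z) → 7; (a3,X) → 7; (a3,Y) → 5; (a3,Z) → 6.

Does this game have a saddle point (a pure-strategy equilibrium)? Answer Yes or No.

Row minima: a1 → -3, a2 → -2, a3 → 5; maximin = 5.
Column maxima: X → 7, Y → 5, Z → 7; minimax = 5.
maximin = minimax = 5, so a saddle point exists.

Yes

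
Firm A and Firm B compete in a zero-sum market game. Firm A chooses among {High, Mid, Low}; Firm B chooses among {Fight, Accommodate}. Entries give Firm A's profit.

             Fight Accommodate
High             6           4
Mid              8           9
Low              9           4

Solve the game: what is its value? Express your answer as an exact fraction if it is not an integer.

49/6

Row minima: High → 4, Mid → 8, Low → 4; maximin = 8.
Column maxima: Fight → 9, Accommodate → 9; minimax = 9.
8 ≠ 9, so there is no saddle point; optimal play is mixed.
High is strictly dominated by Mid, so Firm A never plays it.
On the remaining 2×2 (Mid, Low vs Fight, Accommodate):
Let Firm A play Mid with probability p. Expected payoff against Fight: 8p + 9(1−p) = −p + 9; against Accommodate: 9p + 4(1−p) = 5p + 4.
Setting these equal: −p + 9 = 5p + 4 ⇒ −6p = -5 ⇒ p = 5/6, and the value is (-1)·(5/6) + 9 = 49/6.
For Firm B: with q = P(Fight), equating Mid's and Low's payoffs gives −q + 9 = 5q + 4 ⇒ q = 5/6.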